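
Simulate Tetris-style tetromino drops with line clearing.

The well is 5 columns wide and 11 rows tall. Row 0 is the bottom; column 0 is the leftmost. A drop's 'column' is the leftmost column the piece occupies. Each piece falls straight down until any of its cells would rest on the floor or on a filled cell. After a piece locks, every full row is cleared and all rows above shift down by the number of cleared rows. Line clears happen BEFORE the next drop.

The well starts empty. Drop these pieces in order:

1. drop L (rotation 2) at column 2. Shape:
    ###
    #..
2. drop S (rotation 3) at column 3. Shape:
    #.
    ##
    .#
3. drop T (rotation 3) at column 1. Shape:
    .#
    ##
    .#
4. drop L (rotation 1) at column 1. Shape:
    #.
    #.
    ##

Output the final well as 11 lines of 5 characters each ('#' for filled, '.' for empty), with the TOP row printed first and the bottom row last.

Drop 1: L rot2 at col 2 lands with bottom-row=0; cleared 0 line(s) (total 0); column heights now [0 0 2 2 2], max=2
Drop 2: S rot3 at col 3 lands with bottom-row=2; cleared 0 line(s) (total 0); column heights now [0 0 2 5 4], max=5
Drop 3: T rot3 at col 1 lands with bottom-row=2; cleared 0 line(s) (total 0); column heights now [0 4 5 5 4], max=5
Drop 4: L rot1 at col 1 lands with bottom-row=5; cleared 0 line(s) (total 0); column heights now [0 8 6 5 4], max=8

Answer: .....
.....
.....
.#...
.#...
.##..
..##.
.####
..#.#
..###
..#..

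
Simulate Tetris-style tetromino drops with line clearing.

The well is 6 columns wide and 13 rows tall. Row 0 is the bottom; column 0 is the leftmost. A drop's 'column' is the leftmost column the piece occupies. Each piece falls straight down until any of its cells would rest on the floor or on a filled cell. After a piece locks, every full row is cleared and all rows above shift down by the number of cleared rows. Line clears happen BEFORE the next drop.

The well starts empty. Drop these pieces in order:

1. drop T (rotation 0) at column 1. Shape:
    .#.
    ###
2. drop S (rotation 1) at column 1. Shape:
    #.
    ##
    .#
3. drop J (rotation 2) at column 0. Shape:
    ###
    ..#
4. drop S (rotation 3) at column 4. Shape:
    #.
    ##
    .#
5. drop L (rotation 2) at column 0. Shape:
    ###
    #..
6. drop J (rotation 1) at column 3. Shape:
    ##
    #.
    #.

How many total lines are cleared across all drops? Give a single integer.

Drop 1: T rot0 at col 1 lands with bottom-row=0; cleared 0 line(s) (total 0); column heights now [0 1 2 1 0 0], max=2
Drop 2: S rot1 at col 1 lands with bottom-row=2; cleared 0 line(s) (total 0); column heights now [0 5 4 1 0 0], max=5
Drop 3: J rot2 at col 0 lands with bottom-row=4; cleared 0 line(s) (total 0); column heights now [6 6 6 1 0 0], max=6
Drop 4: S rot3 at col 4 lands with bottom-row=0; cleared 0 line(s) (total 0); column heights now [6 6 6 1 3 2], max=6
Drop 5: L rot2 at col 0 lands with bottom-row=6; cleared 0 line(s) (total 0); column heights now [8 8 8 1 3 2], max=8
Drop 6: J rot1 at col 3 lands with bottom-row=1; cleared 0 line(s) (total 0); column heights now [8 8 8 4 4 2], max=8

Answer: 0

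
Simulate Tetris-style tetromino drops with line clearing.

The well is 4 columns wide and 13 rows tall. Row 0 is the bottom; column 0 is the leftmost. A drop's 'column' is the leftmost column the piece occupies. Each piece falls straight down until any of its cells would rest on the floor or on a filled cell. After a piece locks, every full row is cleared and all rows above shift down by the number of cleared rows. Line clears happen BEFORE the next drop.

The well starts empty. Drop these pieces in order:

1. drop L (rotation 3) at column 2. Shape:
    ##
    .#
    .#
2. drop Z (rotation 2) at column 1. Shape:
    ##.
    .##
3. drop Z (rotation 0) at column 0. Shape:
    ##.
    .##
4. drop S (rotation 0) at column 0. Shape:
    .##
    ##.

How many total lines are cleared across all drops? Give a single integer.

Answer: 0

Derivation:
Drop 1: L rot3 at col 2 lands with bottom-row=0; cleared 0 line(s) (total 0); column heights now [0 0 3 3], max=3
Drop 2: Z rot2 at col 1 lands with bottom-row=3; cleared 0 line(s) (total 0); column heights now [0 5 5 4], max=5
Drop 3: Z rot0 at col 0 lands with bottom-row=5; cleared 0 line(s) (total 0); column heights now [7 7 6 4], max=7
Drop 4: S rot0 at col 0 lands with bottom-row=7; cleared 0 line(s) (total 0); column heights now [8 9 9 4], max=9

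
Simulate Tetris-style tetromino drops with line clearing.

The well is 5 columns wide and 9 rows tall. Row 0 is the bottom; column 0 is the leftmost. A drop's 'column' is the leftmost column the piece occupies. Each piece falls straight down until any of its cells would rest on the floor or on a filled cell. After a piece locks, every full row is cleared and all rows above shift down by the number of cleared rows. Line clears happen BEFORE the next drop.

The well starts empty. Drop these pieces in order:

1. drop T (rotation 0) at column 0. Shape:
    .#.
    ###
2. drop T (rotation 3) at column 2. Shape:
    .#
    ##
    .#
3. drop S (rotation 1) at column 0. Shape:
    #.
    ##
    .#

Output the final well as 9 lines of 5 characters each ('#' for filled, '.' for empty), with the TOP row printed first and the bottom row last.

Drop 1: T rot0 at col 0 lands with bottom-row=0; cleared 0 line(s) (total 0); column heights now [1 2 1 0 0], max=2
Drop 2: T rot3 at col 2 lands with bottom-row=0; cleared 0 line(s) (total 0); column heights now [1 2 2 3 0], max=3
Drop 3: S rot1 at col 0 lands with bottom-row=2; cleared 0 line(s) (total 0); column heights now [5 4 2 3 0], max=5

Answer: .....
.....
.....
.....
#....
##...
.#.#.
.###.
####.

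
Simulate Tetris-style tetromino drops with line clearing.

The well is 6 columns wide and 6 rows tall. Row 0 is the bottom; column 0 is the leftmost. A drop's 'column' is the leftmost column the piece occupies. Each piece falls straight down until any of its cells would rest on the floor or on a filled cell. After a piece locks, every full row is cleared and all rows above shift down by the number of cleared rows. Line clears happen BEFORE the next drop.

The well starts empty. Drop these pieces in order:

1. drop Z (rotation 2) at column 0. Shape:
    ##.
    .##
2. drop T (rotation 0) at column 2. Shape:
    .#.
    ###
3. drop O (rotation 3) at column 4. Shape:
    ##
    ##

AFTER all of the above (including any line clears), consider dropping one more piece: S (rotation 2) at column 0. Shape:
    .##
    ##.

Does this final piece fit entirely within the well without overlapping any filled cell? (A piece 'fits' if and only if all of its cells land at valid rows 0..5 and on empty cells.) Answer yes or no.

Answer: yes

Derivation:
Drop 1: Z rot2 at col 0 lands with bottom-row=0; cleared 0 line(s) (total 0); column heights now [2 2 1 0 0 0], max=2
Drop 2: T rot0 at col 2 lands with bottom-row=1; cleared 0 line(s) (total 0); column heights now [2 2 2 3 2 0], max=3
Drop 3: O rot3 at col 4 lands with bottom-row=2; cleared 0 line(s) (total 0); column heights now [2 2 2 3 4 4], max=4
Test piece S rot2 at col 0 (width 3): heights before test = [2 2 2 3 4 4]; fits = True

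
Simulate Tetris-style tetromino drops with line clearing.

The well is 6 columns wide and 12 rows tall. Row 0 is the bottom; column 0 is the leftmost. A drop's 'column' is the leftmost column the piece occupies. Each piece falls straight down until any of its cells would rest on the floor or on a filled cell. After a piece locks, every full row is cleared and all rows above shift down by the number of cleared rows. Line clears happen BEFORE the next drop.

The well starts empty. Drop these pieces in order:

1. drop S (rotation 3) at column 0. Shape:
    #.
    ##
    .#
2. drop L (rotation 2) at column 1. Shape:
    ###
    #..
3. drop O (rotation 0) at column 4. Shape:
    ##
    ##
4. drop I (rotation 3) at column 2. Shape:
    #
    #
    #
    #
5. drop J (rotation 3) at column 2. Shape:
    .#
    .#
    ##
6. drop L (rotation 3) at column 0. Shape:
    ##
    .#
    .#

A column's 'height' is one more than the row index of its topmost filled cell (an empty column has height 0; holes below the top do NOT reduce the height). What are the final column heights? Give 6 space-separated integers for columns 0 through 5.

Answer: 7 7 9 11 2 2

Derivation:
Drop 1: S rot3 at col 0 lands with bottom-row=0; cleared 0 line(s) (total 0); column heights now [3 2 0 0 0 0], max=3
Drop 2: L rot2 at col 1 lands with bottom-row=2; cleared 0 line(s) (total 0); column heights now [3 4 4 4 0 0], max=4
Drop 3: O rot0 at col 4 lands with bottom-row=0; cleared 0 line(s) (total 0); column heights now [3 4 4 4 2 2], max=4
Drop 4: I rot3 at col 2 lands with bottom-row=4; cleared 0 line(s) (total 0); column heights now [3 4 8 4 2 2], max=8
Drop 5: J rot3 at col 2 lands with bottom-row=8; cleared 0 line(s) (total 0); column heights now [3 4 9 11 2 2], max=11
Drop 6: L rot3 at col 0 lands with bottom-row=4; cleared 0 line(s) (total 0); column heights now [7 7 9 11 2 2], max=11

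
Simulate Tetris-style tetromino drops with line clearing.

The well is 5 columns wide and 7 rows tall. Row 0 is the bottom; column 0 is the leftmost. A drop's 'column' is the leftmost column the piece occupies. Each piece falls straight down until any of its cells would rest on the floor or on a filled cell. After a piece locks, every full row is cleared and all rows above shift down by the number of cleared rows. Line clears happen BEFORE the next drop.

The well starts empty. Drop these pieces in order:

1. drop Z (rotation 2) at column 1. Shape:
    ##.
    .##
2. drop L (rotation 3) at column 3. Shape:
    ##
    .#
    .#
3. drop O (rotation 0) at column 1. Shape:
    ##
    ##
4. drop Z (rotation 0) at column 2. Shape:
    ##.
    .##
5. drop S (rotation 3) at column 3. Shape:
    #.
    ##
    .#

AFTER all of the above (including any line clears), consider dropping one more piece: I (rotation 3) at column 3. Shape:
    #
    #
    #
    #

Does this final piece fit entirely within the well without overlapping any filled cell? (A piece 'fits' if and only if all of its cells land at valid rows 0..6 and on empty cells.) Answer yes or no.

Answer: no

Derivation:
Drop 1: Z rot2 at col 1 lands with bottom-row=0; cleared 0 line(s) (total 0); column heights now [0 2 2 1 0], max=2
Drop 2: L rot3 at col 3 lands with bottom-row=0; cleared 0 line(s) (total 0); column heights now [0 2 2 3 3], max=3
Drop 3: O rot0 at col 1 lands with bottom-row=2; cleared 0 line(s) (total 0); column heights now [0 4 4 3 3], max=4
Drop 4: Z rot0 at col 2 lands with bottom-row=3; cleared 0 line(s) (total 0); column heights now [0 4 5 5 4], max=5
Drop 5: S rot3 at col 3 lands with bottom-row=4; cleared 0 line(s) (total 0); column heights now [0 4 5 7 6], max=7
Test piece I rot3 at col 3 (width 1): heights before test = [0 4 5 7 6]; fits = False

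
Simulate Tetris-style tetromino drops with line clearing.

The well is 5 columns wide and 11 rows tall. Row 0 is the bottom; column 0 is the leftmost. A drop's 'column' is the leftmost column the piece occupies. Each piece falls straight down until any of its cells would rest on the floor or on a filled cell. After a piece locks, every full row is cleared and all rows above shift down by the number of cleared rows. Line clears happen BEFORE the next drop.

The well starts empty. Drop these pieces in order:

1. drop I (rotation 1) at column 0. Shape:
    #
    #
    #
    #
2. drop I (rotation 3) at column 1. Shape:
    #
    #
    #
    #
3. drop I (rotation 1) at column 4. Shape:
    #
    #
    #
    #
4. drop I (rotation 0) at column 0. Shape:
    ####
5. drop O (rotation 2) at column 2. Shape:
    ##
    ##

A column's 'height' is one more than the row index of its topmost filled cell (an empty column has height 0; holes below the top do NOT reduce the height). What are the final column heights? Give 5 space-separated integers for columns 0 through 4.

Answer: 5 5 7 7 4

Derivation:
Drop 1: I rot1 at col 0 lands with bottom-row=0; cleared 0 line(s) (total 0); column heights now [4 0 0 0 0], max=4
Drop 2: I rot3 at col 1 lands with bottom-row=0; cleared 0 line(s) (total 0); column heights now [4 4 0 0 0], max=4
Drop 3: I rot1 at col 4 lands with bottom-row=0; cleared 0 line(s) (total 0); column heights now [4 4 0 0 4], max=4
Drop 4: I rot0 at col 0 lands with bottom-row=4; cleared 0 line(s) (total 0); column heights now [5 5 5 5 4], max=5
Drop 5: O rot2 at col 2 lands with bottom-row=5; cleared 0 line(s) (total 0); column heights now [5 5 7 7 4], max=7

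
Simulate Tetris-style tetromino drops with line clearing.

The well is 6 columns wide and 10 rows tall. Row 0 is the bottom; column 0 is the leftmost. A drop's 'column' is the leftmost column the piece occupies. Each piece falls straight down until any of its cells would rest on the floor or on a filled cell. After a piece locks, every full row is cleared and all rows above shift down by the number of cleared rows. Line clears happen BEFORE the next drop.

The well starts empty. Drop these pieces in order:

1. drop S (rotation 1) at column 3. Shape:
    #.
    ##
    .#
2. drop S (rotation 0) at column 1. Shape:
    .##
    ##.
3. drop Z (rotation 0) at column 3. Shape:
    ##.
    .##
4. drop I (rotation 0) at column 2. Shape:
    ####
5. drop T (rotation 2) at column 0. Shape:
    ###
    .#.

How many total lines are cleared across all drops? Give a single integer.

Drop 1: S rot1 at col 3 lands with bottom-row=0; cleared 0 line(s) (total 0); column heights now [0 0 0 3 2 0], max=3
Drop 2: S rot0 at col 1 lands with bottom-row=2; cleared 0 line(s) (total 0); column heights now [0 3 4 4 2 0], max=4
Drop 3: Z rot0 at col 3 lands with bottom-row=3; cleared 0 line(s) (total 0); column heights now [0 3 4 5 5 4], max=5
Drop 4: I rot0 at col 2 lands with bottom-row=5; cleared 0 line(s) (total 0); column heights now [0 3 6 6 6 6], max=6
Drop 5: T rot2 at col 0 lands with bottom-row=5; cleared 0 line(s) (total 0); column heights now [7 7 7 6 6 6], max=7

Answer: 0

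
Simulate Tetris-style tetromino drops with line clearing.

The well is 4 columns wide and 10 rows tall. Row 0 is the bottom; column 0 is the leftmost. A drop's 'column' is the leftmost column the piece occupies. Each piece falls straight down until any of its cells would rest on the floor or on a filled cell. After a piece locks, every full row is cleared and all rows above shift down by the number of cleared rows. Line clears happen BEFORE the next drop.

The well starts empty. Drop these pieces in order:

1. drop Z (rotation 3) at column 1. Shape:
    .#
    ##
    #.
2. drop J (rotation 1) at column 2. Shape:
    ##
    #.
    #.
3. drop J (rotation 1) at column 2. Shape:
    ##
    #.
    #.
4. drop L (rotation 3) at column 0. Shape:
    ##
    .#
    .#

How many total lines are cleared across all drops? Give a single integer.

Drop 1: Z rot3 at col 1 lands with bottom-row=0; cleared 0 line(s) (total 0); column heights now [0 2 3 0], max=3
Drop 2: J rot1 at col 2 lands with bottom-row=3; cleared 0 line(s) (total 0); column heights now [0 2 6 6], max=6
Drop 3: J rot1 at col 2 lands with bottom-row=6; cleared 0 line(s) (total 0); column heights now [0 2 9 9], max=9
Drop 4: L rot3 at col 0 lands with bottom-row=2; cleared 0 line(s) (total 0); column heights now [5 5 9 9], max=9

Answer: 0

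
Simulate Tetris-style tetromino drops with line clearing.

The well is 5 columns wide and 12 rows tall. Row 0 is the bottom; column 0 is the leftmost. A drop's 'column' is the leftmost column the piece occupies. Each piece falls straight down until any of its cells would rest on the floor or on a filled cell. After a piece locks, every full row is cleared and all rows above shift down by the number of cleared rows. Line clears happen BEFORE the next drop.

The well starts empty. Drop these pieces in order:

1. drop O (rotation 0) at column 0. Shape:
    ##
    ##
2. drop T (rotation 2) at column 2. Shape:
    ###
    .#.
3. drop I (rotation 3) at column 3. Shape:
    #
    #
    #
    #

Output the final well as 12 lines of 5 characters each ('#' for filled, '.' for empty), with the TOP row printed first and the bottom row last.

Answer: .....
.....
.....
.....
.....
.....
.....
...#.
...#.
...#.
...#.
##.#.

Derivation:
Drop 1: O rot0 at col 0 lands with bottom-row=0; cleared 0 line(s) (total 0); column heights now [2 2 0 0 0], max=2
Drop 2: T rot2 at col 2 lands with bottom-row=0; cleared 1 line(s) (total 1); column heights now [1 1 0 1 0], max=1
Drop 3: I rot3 at col 3 lands with bottom-row=1; cleared 0 line(s) (total 1); column heights now [1 1 0 5 0], max=5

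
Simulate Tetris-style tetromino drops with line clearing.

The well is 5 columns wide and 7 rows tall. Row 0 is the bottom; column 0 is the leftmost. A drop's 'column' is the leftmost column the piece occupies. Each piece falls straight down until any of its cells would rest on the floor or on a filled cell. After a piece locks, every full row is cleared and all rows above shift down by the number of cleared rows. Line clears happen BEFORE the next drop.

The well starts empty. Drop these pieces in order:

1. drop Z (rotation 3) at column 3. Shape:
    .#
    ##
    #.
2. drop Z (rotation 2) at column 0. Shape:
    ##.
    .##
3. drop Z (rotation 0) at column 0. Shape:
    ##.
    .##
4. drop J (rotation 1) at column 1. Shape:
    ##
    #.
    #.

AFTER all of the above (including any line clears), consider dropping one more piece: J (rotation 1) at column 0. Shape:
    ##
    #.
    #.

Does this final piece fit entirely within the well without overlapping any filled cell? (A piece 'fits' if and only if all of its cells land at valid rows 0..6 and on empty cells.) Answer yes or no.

Drop 1: Z rot3 at col 3 lands with bottom-row=0; cleared 0 line(s) (total 0); column heights now [0 0 0 2 3], max=3
Drop 2: Z rot2 at col 0 lands with bottom-row=0; cleared 0 line(s) (total 0); column heights now [2 2 1 2 3], max=3
Drop 3: Z rot0 at col 0 lands with bottom-row=2; cleared 0 line(s) (total 0); column heights now [4 4 3 2 3], max=4
Drop 4: J rot1 at col 1 lands with bottom-row=4; cleared 0 line(s) (total 0); column heights now [4 7 7 2 3], max=7
Test piece J rot1 at col 0 (width 2): heights before test = [4 7 7 2 3]; fits = False

Answer: no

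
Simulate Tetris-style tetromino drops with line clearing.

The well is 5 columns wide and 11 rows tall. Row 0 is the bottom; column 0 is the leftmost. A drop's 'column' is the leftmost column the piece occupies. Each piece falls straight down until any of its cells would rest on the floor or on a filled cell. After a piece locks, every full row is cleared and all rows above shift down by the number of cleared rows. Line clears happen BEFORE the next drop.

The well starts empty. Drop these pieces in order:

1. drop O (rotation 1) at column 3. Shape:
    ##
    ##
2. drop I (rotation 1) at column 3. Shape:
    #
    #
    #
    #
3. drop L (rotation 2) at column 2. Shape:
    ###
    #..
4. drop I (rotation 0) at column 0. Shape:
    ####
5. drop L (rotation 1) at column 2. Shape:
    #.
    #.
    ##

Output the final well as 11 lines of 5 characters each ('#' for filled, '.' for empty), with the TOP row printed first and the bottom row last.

Answer: ..#..
..#..
..##.
####.
..###
..##.
...#.
...#.
...#.
...##
...##

Derivation:
Drop 1: O rot1 at col 3 lands with bottom-row=0; cleared 0 line(s) (total 0); column heights now [0 0 0 2 2], max=2
Drop 2: I rot1 at col 3 lands with bottom-row=2; cleared 0 line(s) (total 0); column heights now [0 0 0 6 2], max=6
Drop 3: L rot2 at col 2 lands with bottom-row=5; cleared 0 line(s) (total 0); column heights now [0 0 7 7 7], max=7
Drop 4: I rot0 at col 0 lands with bottom-row=7; cleared 0 line(s) (total 0); column heights now [8 8 8 8 7], max=8
Drop 5: L rot1 at col 2 lands with bottom-row=8; cleared 0 line(s) (total 0); column heights now [8 8 11 9 7], max=11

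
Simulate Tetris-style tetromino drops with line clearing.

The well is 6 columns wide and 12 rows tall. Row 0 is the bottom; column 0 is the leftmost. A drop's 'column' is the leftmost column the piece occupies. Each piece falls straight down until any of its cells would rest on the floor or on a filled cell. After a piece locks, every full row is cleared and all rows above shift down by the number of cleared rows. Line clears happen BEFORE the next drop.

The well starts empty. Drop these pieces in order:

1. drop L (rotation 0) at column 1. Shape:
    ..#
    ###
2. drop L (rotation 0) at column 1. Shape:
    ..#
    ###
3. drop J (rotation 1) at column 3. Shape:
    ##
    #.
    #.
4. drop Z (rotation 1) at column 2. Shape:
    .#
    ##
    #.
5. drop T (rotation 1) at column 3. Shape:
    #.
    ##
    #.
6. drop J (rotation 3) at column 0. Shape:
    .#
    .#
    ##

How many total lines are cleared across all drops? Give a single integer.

Drop 1: L rot0 at col 1 lands with bottom-row=0; cleared 0 line(s) (total 0); column heights now [0 1 1 2 0 0], max=2
Drop 2: L rot0 at col 1 lands with bottom-row=2; cleared 0 line(s) (total 0); column heights now [0 3 3 4 0 0], max=4
Drop 3: J rot1 at col 3 lands with bottom-row=4; cleared 0 line(s) (total 0); column heights now [0 3 3 7 7 0], max=7
Drop 4: Z rot1 at col 2 lands with bottom-row=6; cleared 0 line(s) (total 0); column heights now [0 3 8 9 7 0], max=9
Drop 5: T rot1 at col 3 lands with bottom-row=9; cleared 0 line(s) (total 0); column heights now [0 3 8 12 11 0], max=12
Drop 6: J rot3 at col 0 lands with bottom-row=3; cleared 0 line(s) (total 0); column heights now [4 6 8 12 11 0], max=12

Answer: 0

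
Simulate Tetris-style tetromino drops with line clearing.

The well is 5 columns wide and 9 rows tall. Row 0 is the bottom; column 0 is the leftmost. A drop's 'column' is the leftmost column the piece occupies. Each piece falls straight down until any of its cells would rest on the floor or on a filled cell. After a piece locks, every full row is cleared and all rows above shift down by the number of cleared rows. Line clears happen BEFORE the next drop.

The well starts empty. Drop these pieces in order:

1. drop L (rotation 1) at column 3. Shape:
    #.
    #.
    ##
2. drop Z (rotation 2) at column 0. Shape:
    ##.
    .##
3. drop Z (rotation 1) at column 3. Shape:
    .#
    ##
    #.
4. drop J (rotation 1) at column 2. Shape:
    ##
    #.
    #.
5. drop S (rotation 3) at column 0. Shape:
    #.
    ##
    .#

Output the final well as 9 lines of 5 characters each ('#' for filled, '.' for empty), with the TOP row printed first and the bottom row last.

Drop 1: L rot1 at col 3 lands with bottom-row=0; cleared 0 line(s) (total 0); column heights now [0 0 0 3 1], max=3
Drop 2: Z rot2 at col 0 lands with bottom-row=0; cleared 0 line(s) (total 0); column heights now [2 2 1 3 1], max=3
Drop 3: Z rot1 at col 3 lands with bottom-row=3; cleared 0 line(s) (total 0); column heights now [2 2 1 5 6], max=6
Drop 4: J rot1 at col 2 lands with bottom-row=3; cleared 0 line(s) (total 0); column heights now [2 2 6 6 6], max=6
Drop 5: S rot3 at col 0 lands with bottom-row=2; cleared 0 line(s) (total 0); column heights now [5 4 6 6 6], max=6

Answer: .....
.....
.....
..###
#.###
####.
.#.#.
##.#.
.####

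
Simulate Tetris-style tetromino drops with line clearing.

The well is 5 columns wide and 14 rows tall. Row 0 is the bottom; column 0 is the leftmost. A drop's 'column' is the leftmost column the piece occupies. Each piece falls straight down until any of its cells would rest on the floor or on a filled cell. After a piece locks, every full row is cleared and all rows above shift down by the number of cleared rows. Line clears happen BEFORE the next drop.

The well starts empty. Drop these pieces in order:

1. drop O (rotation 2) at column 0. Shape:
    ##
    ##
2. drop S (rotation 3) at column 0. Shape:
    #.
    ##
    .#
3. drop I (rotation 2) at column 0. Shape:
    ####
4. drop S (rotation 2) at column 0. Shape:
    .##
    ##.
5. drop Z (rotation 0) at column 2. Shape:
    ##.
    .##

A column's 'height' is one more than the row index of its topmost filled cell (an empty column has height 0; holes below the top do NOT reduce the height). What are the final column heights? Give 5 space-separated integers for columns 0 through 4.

Answer: 7 8 9 9 8

Derivation:
Drop 1: O rot2 at col 0 lands with bottom-row=0; cleared 0 line(s) (total 0); column heights now [2 2 0 0 0], max=2
Drop 2: S rot3 at col 0 lands with bottom-row=2; cleared 0 line(s) (total 0); column heights now [5 4 0 0 0], max=5
Drop 3: I rot2 at col 0 lands with bottom-row=5; cleared 0 line(s) (total 0); column heights now [6 6 6 6 0], max=6
Drop 4: S rot2 at col 0 lands with bottom-row=6; cleared 0 line(s) (total 0); column heights now [7 8 8 6 0], max=8
Drop 5: Z rot0 at col 2 lands with bottom-row=7; cleared 0 line(s) (total 0); column heights now [7 8 9 9 8], max=9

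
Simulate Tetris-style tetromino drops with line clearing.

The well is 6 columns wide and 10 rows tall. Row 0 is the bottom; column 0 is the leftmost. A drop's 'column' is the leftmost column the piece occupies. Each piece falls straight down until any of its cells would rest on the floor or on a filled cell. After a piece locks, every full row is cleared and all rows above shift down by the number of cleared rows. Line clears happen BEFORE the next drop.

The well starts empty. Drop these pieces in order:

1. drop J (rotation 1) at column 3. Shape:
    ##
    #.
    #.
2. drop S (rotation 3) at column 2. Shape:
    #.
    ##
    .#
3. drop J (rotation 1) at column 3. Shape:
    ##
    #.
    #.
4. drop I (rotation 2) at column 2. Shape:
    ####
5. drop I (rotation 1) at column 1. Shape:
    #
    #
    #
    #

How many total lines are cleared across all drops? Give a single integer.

Answer: 0

Derivation:
Drop 1: J rot1 at col 3 lands with bottom-row=0; cleared 0 line(s) (total 0); column heights now [0 0 0 3 3 0], max=3
Drop 2: S rot3 at col 2 lands with bottom-row=3; cleared 0 line(s) (total 0); column heights now [0 0 6 5 3 0], max=6
Drop 3: J rot1 at col 3 lands with bottom-row=5; cleared 0 line(s) (total 0); column heights now [0 0 6 8 8 0], max=8
Drop 4: I rot2 at col 2 lands with bottom-row=8; cleared 0 line(s) (total 0); column heights now [0 0 9 9 9 9], max=9
Drop 5: I rot1 at col 1 lands with bottom-row=0; cleared 0 line(s) (total 0); column heights now [0 4 9 9 9 9], max=9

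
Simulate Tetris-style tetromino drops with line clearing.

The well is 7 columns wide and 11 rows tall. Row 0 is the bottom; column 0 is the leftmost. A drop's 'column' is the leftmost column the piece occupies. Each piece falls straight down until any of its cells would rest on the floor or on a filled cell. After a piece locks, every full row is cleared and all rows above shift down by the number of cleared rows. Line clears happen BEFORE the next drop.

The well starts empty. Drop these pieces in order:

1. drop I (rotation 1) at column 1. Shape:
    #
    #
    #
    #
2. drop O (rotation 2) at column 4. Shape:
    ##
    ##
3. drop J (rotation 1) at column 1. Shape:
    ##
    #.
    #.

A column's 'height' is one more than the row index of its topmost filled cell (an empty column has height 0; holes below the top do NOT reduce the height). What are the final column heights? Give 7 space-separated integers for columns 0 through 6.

Answer: 0 7 7 0 2 2 0

Derivation:
Drop 1: I rot1 at col 1 lands with bottom-row=0; cleared 0 line(s) (total 0); column heights now [0 4 0 0 0 0 0], max=4
Drop 2: O rot2 at col 4 lands with bottom-row=0; cleared 0 line(s) (total 0); column heights now [0 4 0 0 2 2 0], max=4
Drop 3: J rot1 at col 1 lands with bottom-row=4; cleared 0 line(s) (total 0); column heights now [0 7 7 0 2 2 0], max=7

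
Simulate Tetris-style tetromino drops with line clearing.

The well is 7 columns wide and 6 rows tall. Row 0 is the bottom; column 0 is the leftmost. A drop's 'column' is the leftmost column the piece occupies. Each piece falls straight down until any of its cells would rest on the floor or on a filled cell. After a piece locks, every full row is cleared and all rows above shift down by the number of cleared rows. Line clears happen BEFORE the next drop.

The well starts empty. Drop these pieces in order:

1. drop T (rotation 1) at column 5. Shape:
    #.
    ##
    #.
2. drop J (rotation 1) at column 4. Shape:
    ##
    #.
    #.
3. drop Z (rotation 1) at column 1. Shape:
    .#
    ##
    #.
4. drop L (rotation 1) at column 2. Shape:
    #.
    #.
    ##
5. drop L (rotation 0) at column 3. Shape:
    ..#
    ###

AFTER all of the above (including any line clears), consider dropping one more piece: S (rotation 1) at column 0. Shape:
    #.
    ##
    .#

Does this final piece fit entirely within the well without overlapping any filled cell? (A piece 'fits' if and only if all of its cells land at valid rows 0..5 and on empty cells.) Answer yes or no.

Drop 1: T rot1 at col 5 lands with bottom-row=0; cleared 0 line(s) (total 0); column heights now [0 0 0 0 0 3 2], max=3
Drop 2: J rot1 at col 4 lands with bottom-row=1; cleared 0 line(s) (total 0); column heights now [0 0 0 0 4 4 2], max=4
Drop 3: Z rot1 at col 1 lands with bottom-row=0; cleared 0 line(s) (total 0); column heights now [0 2 3 0 4 4 2], max=4
Drop 4: L rot1 at col 2 lands with bottom-row=3; cleared 0 line(s) (total 0); column heights now [0 2 6 4 4 4 2], max=6
Drop 5: L rot0 at col 3 lands with bottom-row=4; cleared 0 line(s) (total 0); column heights now [0 2 6 5 5 6 2], max=6
Test piece S rot1 at col 0 (width 2): heights before test = [0 2 6 5 5 6 2]; fits = True

Answer: yes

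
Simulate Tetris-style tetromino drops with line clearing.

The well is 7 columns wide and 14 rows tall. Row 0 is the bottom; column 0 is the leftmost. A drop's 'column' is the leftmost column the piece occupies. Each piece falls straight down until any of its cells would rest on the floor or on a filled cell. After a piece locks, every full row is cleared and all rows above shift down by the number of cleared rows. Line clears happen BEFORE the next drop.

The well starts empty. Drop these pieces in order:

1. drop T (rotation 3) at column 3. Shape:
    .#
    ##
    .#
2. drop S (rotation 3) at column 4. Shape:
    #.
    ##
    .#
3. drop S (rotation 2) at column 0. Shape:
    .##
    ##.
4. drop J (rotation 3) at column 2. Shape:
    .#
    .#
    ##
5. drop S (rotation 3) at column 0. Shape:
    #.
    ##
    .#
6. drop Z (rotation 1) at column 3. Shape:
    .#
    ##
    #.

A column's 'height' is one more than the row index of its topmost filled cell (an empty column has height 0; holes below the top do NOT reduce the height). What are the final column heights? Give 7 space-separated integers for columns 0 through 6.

Answer: 5 4 3 7 8 4 0

Derivation:
Drop 1: T rot3 at col 3 lands with bottom-row=0; cleared 0 line(s) (total 0); column heights now [0 0 0 2 3 0 0], max=3
Drop 2: S rot3 at col 4 lands with bottom-row=2; cleared 0 line(s) (total 0); column heights now [0 0 0 2 5 4 0], max=5
Drop 3: S rot2 at col 0 lands with bottom-row=0; cleared 0 line(s) (total 0); column heights now [1 2 2 2 5 4 0], max=5
Drop 4: J rot3 at col 2 lands with bottom-row=2; cleared 0 line(s) (total 0); column heights now [1 2 3 5 5 4 0], max=5
Drop 5: S rot3 at col 0 lands with bottom-row=2; cleared 0 line(s) (total 0); column heights now [5 4 3 5 5 4 0], max=5
Drop 6: Z rot1 at col 3 lands with bottom-row=5; cleared 0 line(s) (total 0); column heights now [5 4 3 7 8 4 0], max=8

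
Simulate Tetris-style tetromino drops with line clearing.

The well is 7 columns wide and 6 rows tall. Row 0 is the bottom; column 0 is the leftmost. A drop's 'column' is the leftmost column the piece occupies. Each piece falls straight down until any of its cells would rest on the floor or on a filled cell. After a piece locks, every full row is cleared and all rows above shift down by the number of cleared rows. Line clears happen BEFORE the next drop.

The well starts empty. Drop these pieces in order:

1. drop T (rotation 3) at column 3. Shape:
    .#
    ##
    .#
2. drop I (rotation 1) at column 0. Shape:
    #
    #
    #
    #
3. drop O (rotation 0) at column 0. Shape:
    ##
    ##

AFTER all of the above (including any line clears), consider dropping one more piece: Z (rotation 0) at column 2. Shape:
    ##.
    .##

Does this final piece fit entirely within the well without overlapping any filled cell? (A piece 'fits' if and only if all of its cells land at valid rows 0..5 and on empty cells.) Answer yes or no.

Drop 1: T rot3 at col 3 lands with bottom-row=0; cleared 0 line(s) (total 0); column heights now [0 0 0 2 3 0 0], max=3
Drop 2: I rot1 at col 0 lands with bottom-row=0; cleared 0 line(s) (total 0); column heights now [4 0 0 2 3 0 0], max=4
Drop 3: O rot0 at col 0 lands with bottom-row=4; cleared 0 line(s) (total 0); column heights now [6 6 0 2 3 0 0], max=6
Test piece Z rot0 at col 2 (width 3): heights before test = [6 6 0 2 3 0 0]; fits = True

Answer: yes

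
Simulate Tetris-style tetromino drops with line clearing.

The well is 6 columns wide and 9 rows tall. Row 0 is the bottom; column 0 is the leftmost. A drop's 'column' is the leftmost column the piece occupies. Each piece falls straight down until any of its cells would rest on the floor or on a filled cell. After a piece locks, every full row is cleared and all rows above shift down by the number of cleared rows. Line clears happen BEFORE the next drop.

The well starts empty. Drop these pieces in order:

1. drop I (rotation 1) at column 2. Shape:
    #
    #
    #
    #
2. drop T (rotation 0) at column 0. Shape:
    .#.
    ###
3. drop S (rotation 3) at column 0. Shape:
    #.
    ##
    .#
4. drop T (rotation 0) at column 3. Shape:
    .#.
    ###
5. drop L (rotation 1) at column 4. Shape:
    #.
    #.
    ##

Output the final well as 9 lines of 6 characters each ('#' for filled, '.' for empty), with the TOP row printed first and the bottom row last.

Answer: #.....
##....
.#....
.#....
###.#.
..#.#.
..#.##
..#.#.
..####

Derivation:
Drop 1: I rot1 at col 2 lands with bottom-row=0; cleared 0 line(s) (total 0); column heights now [0 0 4 0 0 0], max=4
Drop 2: T rot0 at col 0 lands with bottom-row=4; cleared 0 line(s) (total 0); column heights now [5 6 5 0 0 0], max=6
Drop 3: S rot3 at col 0 lands with bottom-row=6; cleared 0 line(s) (total 0); column heights now [9 8 5 0 0 0], max=9
Drop 4: T rot0 at col 3 lands with bottom-row=0; cleared 0 line(s) (total 0); column heights now [9 8 5 1 2 1], max=9
Drop 5: L rot1 at col 4 lands with bottom-row=2; cleared 0 line(s) (total 0); column heights now [9 8 5 1 5 3], max=9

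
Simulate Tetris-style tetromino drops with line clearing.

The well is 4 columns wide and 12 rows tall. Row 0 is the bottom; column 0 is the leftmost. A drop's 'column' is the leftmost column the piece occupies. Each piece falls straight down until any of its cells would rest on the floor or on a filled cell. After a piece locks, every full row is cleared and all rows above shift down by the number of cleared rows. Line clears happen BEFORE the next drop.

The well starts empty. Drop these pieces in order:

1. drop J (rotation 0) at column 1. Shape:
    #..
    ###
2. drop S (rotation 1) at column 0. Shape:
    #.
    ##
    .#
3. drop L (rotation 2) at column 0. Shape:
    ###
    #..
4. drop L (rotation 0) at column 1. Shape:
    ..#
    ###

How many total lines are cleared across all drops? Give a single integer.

Drop 1: J rot0 at col 1 lands with bottom-row=0; cleared 0 line(s) (total 0); column heights now [0 2 1 1], max=2
Drop 2: S rot1 at col 0 lands with bottom-row=2; cleared 0 line(s) (total 0); column heights now [5 4 1 1], max=5
Drop 3: L rot2 at col 0 lands with bottom-row=5; cleared 0 line(s) (total 0); column heights now [7 7 7 1], max=7
Drop 4: L rot0 at col 1 lands with bottom-row=7; cleared 0 line(s) (total 0); column heights now [7 8 8 9], max=9

Answer: 0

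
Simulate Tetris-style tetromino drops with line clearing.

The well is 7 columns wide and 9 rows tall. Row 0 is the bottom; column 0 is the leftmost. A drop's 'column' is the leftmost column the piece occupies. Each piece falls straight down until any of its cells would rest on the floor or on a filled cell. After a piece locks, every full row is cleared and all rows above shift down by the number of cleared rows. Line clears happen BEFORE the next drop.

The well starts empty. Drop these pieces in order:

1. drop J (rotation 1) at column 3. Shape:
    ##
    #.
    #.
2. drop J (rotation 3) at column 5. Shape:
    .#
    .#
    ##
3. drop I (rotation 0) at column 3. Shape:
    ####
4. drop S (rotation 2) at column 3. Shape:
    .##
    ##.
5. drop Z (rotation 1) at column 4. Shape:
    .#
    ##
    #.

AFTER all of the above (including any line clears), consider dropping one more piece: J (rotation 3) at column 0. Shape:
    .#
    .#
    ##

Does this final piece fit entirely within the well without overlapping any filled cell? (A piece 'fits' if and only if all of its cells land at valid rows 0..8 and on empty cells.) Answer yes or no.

Drop 1: J rot1 at col 3 lands with bottom-row=0; cleared 0 line(s) (total 0); column heights now [0 0 0 3 3 0 0], max=3
Drop 2: J rot3 at col 5 lands with bottom-row=0; cleared 0 line(s) (total 0); column heights now [0 0 0 3 3 1 3], max=3
Drop 3: I rot0 at col 3 lands with bottom-row=3; cleared 0 line(s) (total 0); column heights now [0 0 0 4 4 4 4], max=4
Drop 4: S rot2 at col 3 lands with bottom-row=4; cleared 0 line(s) (total 0); column heights now [0 0 0 5 6 6 4], max=6
Drop 5: Z rot1 at col 4 lands with bottom-row=6; cleared 0 line(s) (total 0); column heights now [0 0 0 5 8 9 4], max=9
Test piece J rot3 at col 0 (width 2): heights before test = [0 0 0 5 8 9 4]; fits = True

Answer: yes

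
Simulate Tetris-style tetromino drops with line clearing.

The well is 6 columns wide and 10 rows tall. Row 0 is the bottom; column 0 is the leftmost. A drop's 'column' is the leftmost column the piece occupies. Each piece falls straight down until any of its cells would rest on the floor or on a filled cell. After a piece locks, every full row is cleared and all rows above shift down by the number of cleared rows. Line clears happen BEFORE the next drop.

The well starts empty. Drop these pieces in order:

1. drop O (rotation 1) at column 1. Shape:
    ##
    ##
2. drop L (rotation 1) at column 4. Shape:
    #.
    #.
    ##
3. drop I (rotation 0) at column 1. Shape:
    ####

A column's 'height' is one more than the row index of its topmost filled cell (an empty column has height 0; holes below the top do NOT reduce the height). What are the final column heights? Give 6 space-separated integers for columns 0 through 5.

Answer: 0 4 4 4 4 1

Derivation:
Drop 1: O rot1 at col 1 lands with bottom-row=0; cleared 0 line(s) (total 0); column heights now [0 2 2 0 0 0], max=2
Drop 2: L rot1 at col 4 lands with bottom-row=0; cleared 0 line(s) (total 0); column heights now [0 2 2 0 3 1], max=3
Drop 3: I rot0 at col 1 lands with bottom-row=3; cleared 0 line(s) (total 0); column heights now [0 4 4 4 4 1], max=4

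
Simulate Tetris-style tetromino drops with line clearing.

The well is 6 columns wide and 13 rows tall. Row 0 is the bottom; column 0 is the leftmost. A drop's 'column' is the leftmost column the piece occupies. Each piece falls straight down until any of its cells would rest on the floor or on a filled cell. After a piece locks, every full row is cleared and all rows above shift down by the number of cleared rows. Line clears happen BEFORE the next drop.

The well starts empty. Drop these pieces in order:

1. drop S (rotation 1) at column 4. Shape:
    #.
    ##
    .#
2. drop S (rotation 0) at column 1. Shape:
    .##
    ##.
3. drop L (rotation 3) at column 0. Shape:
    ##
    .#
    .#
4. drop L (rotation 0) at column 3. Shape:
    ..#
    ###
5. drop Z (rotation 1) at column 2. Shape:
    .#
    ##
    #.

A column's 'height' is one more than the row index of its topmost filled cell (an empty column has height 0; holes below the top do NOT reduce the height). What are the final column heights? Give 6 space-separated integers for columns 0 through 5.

Drop 1: S rot1 at col 4 lands with bottom-row=0; cleared 0 line(s) (total 0); column heights now [0 0 0 0 3 2], max=3
Drop 2: S rot0 at col 1 lands with bottom-row=0; cleared 0 line(s) (total 0); column heights now [0 1 2 2 3 2], max=3
Drop 3: L rot3 at col 0 lands with bottom-row=1; cleared 0 line(s) (total 0); column heights now [4 4 2 2 3 2], max=4
Drop 4: L rot0 at col 3 lands with bottom-row=3; cleared 0 line(s) (total 0); column heights now [4 4 2 4 4 5], max=5
Drop 5: Z rot1 at col 2 lands with bottom-row=3; cleared 1 line(s) (total 1); column heights now [0 3 4 5 3 4], max=5

Answer: 0 3 4 5 3 4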